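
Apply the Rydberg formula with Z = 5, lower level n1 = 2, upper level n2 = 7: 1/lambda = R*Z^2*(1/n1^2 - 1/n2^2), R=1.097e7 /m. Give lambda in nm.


1/lambda = R * Z^2 * (1/n1^2 - 1/n2^2)
= 1.097e7 * 5^2 * (1/2^2 - 1/7^2)
= 1.097e7 * 25 * (0.25 - 0.020408)
= 6.2966e+07 /m
lambda = 1 / 6.2966e+07
= 15.8817 nm

15.8817


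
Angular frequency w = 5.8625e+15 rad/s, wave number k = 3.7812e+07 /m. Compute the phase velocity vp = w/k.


vp = w / k
= 5.8625e+15 / 3.7812e+07
= 1.5504e+08 m/s

1.5504e+08


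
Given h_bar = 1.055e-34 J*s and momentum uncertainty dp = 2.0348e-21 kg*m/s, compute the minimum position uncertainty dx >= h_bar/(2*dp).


dx = h_bar / (2 * dp)
= 1.055e-34 / (2 * 2.0348e-21)
= 1.055e-34 / 4.0696e-21
= 2.5924e-14 m

2.5924e-14


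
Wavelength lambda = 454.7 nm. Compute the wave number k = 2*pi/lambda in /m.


k = 2 * pi / lambda
= 6.2832 / (454.7e-9)
= 6.2832 / 4.5470e-07
= 1.3818e+07 /m

1.3818e+07


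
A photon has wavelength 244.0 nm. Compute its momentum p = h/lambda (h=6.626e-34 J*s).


p = h / lambda
= 6.626e-34 / (244.0e-9)
= 6.626e-34 / 2.4400e-07
= 2.7156e-27 kg*m/s

2.7156e-27


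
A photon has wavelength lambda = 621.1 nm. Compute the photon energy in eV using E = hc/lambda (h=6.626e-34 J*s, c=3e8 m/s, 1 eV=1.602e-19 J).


E = hc / lambda
= (6.626e-34)(3e8) / (621.1e-9)
= 1.9878e-25 / 6.2110e-07
= 3.2005e-19 J
Converting to eV: 3.2005e-19 / 1.602e-19
= 1.9978 eV

1.9978


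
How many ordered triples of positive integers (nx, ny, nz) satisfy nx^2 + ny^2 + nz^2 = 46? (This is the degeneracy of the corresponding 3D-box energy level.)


Enumerate all (nx, ny, nz) with nx^2 + ny^2 + nz^2 = 46:
(1,3,6)
(1,6,3)
(3,1,6)
(3,6,1)
(6,1,3)
(6,3,1)
Total degeneracy = 6

6


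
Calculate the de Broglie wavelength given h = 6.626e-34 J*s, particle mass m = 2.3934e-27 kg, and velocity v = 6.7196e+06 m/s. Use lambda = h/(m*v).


lambda = h / (m * v)
= 6.626e-34 / (2.3934e-27 * 6.7196e+06)
= 6.626e-34 / 1.6083e-20
= 4.1200e-14 m

4.1200e-14


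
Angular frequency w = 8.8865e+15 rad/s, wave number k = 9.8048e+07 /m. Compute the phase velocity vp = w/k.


vp = w / k
= 8.8865e+15 / 9.8048e+07
= 9.0634e+07 m/s

9.0634e+07


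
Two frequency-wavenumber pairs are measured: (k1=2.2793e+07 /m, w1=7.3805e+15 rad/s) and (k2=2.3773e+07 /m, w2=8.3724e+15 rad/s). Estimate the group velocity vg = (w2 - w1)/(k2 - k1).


vg = (w2 - w1) / (k2 - k1)
= (8.3724e+15 - 7.3805e+15) / (2.3773e+07 - 2.2793e+07)
= 9.9190e+14 / 9.8000e+05
= 1.0121e+09 m/s

1.0121e+09


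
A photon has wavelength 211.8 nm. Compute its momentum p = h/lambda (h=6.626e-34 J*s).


p = h / lambda
= 6.626e-34 / (211.8e-9)
= 6.626e-34 / 2.1180e-07
= 3.1284e-27 kg*m/s

3.1284e-27


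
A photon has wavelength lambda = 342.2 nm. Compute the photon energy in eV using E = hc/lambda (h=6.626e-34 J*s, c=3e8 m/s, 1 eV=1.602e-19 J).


E = hc / lambda
= (6.626e-34)(3e8) / (342.2e-9)
= 1.9878e-25 / 3.4220e-07
= 5.8089e-19 J
Converting to eV: 5.8089e-19 / 1.602e-19
= 3.626 eV

3.626


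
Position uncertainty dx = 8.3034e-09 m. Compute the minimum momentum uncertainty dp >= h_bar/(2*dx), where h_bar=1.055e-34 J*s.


dp = h_bar / (2 * dx)
= 1.055e-34 / (2 * 8.3034e-09)
= 1.055e-34 / 1.6607e-08
= 6.3528e-27 kg*m/s

6.3528e-27


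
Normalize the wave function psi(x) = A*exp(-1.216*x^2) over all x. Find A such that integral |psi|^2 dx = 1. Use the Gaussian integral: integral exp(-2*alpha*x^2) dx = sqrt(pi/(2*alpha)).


integral |psi|^2 dx = A^2 * sqrt(pi/(2*alpha)) = 1
A^2 = sqrt(2*alpha/pi)
= sqrt(2 * 1.216 / pi)
= 0.879846
A = sqrt(0.879846)
= 0.938

0.938


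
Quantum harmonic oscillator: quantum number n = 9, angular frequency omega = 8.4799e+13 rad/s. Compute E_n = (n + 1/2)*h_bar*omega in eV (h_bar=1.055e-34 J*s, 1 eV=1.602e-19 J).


E = (n + 1/2) * h_bar * omega
= (9 + 0.5) * 1.055e-34 * 8.4799e+13
= 9.5 * 8.9463e-21
= 8.4990e-20 J
= 0.5305 eV

0.5305


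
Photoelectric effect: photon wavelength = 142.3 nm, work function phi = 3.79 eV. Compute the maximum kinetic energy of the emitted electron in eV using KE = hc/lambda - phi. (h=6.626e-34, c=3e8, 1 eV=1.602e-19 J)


E_photon = hc / lambda
= (6.626e-34)(3e8) / (142.3e-9)
= 1.3969e-18 J
= 8.7198 eV
KE = E_photon - phi
= 8.7198 - 3.79
= 4.9298 eV

4.9298


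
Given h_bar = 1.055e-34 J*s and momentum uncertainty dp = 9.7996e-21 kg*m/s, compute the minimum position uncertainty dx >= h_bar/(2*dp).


dx = h_bar / (2 * dp)
= 1.055e-34 / (2 * 9.7996e-21)
= 1.055e-34 / 1.9599e-20
= 5.3829e-15 m

5.3829e-15


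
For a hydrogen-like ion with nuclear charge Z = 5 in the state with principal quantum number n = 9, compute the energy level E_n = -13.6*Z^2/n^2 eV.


E_n = -13.6 * Z^2 / n^2
= -13.6 * 5^2 / 9^2
= -13.6 * 25 / 81
= -4.1975 eV

-4.1975


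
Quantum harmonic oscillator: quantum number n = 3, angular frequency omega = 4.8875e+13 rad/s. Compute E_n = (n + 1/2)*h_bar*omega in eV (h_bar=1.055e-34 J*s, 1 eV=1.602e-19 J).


E = (n + 1/2) * h_bar * omega
= (3 + 0.5) * 1.055e-34 * 4.8875e+13
= 3.5 * 5.1563e-21
= 1.8047e-20 J
= 0.1127 eV

0.1127


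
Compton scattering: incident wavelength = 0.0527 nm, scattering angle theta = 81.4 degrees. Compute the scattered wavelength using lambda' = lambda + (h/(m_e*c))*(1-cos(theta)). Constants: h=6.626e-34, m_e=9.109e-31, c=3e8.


Compton wavelength: h/(m_e*c) = 2.4247e-12 m
d_lambda = 2.4247e-12 * (1 - cos(81.4 deg))
= 2.4247e-12 * 0.850465
= 2.0621e-12 m = 0.002062 nm
lambda' = 0.0527 + 0.002062
= 0.054762 nm

0.054762


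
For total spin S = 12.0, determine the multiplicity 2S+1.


Spin multiplicity = 2S + 1
= 2 * 12.0 + 1
= 24.0 + 1
= 25

25


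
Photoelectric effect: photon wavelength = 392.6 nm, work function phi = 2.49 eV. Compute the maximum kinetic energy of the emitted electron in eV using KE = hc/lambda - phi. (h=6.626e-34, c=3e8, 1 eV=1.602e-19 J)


E_photon = hc / lambda
= (6.626e-34)(3e8) / (392.6e-9)
= 5.0632e-19 J
= 3.1605 eV
KE = E_photon - phi
= 3.1605 - 2.49
= 0.6705 eV

0.6705


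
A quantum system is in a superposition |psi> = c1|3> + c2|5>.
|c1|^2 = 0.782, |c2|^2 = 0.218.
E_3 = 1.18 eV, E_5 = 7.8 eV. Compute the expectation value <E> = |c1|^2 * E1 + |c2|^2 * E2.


<E> = |c1|^2 * E1 + |c2|^2 * E2
= 0.782 * 1.18 + 0.218 * 7.8
= 0.9228 + 1.7004
= 2.6232 eV

2.6232


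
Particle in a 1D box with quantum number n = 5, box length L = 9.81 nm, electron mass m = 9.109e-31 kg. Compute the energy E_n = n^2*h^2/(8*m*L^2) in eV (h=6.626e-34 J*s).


E = n^2 * h^2 / (8 * m * L^2)
= 5^2 * (6.626e-34)^2 / (8 * 9.109e-31 * (9.81e-9)^2)
= 25 * 4.3904e-67 / (8 * 9.109e-31 * 9.6236e-17)
= 1.5651e-20 J
= 0.0977 eV

0.0977


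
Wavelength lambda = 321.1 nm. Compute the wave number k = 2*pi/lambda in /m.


k = 2 * pi / lambda
= 6.2832 / (321.1e-9)
= 6.2832 / 3.2110e-07
= 1.9568e+07 /m

1.9568e+07


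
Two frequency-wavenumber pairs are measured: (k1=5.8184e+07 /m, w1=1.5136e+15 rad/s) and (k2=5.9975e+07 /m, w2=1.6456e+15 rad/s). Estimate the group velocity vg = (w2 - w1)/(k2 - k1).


vg = (w2 - w1) / (k2 - k1)
= (1.6456e+15 - 1.5136e+15) / (5.9975e+07 - 5.8184e+07)
= 1.3200e+14 / 1.7910e+06
= 7.3702e+07 m/s

7.3702e+07


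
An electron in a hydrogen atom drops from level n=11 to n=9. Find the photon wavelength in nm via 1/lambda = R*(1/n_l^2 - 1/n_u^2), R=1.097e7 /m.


1/lambda = R * (1/n_l^2 - 1/n_u^2)
= 1.097e7 * (1/9^2 - 1/11^2)
= 1.097e7 * (0.012346 - 0.008264)
= 1.097e7 * 0.004081
= 4.4771e+04 /m
lambda = 1 / 4.4771e+04 = 22335.9161 nm

22335.9161


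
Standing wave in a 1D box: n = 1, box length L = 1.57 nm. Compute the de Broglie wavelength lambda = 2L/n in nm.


lambda = 2L / n
= 2 * 1.57 / 1
= 3.14 / 1
= 3.14 nm

3.14


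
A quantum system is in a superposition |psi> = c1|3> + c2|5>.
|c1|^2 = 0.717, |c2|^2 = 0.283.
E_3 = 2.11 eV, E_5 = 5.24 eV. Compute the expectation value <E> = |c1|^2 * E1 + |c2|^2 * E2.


<E> = |c1|^2 * E1 + |c2|^2 * E2
= 0.717 * 2.11 + 0.283 * 5.24
= 1.5129 + 1.4829
= 2.9958 eV

2.9958


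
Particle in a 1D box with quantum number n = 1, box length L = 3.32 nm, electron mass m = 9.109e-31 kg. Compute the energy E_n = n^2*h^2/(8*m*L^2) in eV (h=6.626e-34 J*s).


E = n^2 * h^2 / (8 * m * L^2)
= 1^2 * (6.626e-34)^2 / (8 * 9.109e-31 * (3.32e-9)^2)
= 1 * 4.3904e-67 / (8 * 9.109e-31 * 1.1022e-17)
= 5.4660e-21 J
= 0.0341 eV

0.0341


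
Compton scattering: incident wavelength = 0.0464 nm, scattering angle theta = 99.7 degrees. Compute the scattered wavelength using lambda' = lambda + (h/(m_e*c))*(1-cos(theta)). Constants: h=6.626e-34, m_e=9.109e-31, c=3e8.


Compton wavelength: h/(m_e*c) = 2.4247e-12 m
d_lambda = 2.4247e-12 * (1 - cos(99.7 deg))
= 2.4247e-12 * 1.168489
= 2.8332e-12 m = 0.002833 nm
lambda' = 0.0464 + 0.002833
= 0.049233 nm

0.049233


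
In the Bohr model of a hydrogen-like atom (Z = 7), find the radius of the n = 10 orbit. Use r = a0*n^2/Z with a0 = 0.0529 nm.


r = a0 * n^2 / Z
= 0.0529 * 10^2 / 7
= 0.0529 * 100 / 7
= 0.7557 nm

0.7557


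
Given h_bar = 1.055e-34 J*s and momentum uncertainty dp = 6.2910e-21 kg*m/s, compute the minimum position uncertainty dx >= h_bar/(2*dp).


dx = h_bar / (2 * dp)
= 1.055e-34 / (2 * 6.2910e-21)
= 1.055e-34 / 1.2582e-20
= 8.3850e-15 m

8.3850e-15


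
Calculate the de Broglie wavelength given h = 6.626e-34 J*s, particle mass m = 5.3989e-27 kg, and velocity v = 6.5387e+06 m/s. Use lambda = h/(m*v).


lambda = h / (m * v)
= 6.626e-34 / (5.3989e-27 * 6.5387e+06)
= 6.626e-34 / 3.5302e-20
= 1.8770e-14 m

1.8770e-14


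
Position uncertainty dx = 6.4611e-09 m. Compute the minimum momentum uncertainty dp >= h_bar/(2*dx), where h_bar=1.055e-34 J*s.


dp = h_bar / (2 * dx)
= 1.055e-34 / (2 * 6.4611e-09)
= 1.055e-34 / 1.2922e-08
= 8.1642e-27 kg*m/s

8.1642e-27


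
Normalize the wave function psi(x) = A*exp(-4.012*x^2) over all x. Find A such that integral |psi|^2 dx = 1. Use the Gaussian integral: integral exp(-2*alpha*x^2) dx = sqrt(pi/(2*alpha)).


integral |psi|^2 dx = A^2 * sqrt(pi/(2*alpha)) = 1
A^2 = sqrt(2*alpha/pi)
= sqrt(2 * 4.012 / pi)
= 1.598161
A = sqrt(1.598161)
= 1.2642

1.2642


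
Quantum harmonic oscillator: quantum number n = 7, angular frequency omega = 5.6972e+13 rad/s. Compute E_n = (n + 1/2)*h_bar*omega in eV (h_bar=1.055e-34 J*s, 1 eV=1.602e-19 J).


E = (n + 1/2) * h_bar * omega
= (7 + 0.5) * 1.055e-34 * 5.6972e+13
= 7.5 * 6.0105e-21
= 4.5079e-20 J
= 0.2814 eV

0.2814


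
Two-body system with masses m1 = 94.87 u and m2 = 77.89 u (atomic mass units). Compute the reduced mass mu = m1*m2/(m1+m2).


mu = m1 * m2 / (m1 + m2)
= 94.87 * 77.89 / (94.87 + 77.89)
= 7389.4243 / 172.76
= 42.7728 u

42.7728


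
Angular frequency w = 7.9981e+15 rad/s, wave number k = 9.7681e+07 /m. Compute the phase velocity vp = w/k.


vp = w / k
= 7.9981e+15 / 9.7681e+07
= 8.1880e+07 m/s

8.1880e+07


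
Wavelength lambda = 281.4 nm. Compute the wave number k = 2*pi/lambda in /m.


k = 2 * pi / lambda
= 6.2832 / (281.4e-9)
= 6.2832 / 2.8140e-07
= 2.2328e+07 /m

2.2328e+07


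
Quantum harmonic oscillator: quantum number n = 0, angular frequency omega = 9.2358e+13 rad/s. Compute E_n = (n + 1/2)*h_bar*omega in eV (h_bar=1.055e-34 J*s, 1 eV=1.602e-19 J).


E = (n + 1/2) * h_bar * omega
= (0 + 0.5) * 1.055e-34 * 9.2358e+13
= 0.5 * 9.7438e-21
= 4.8719e-21 J
= 0.0304 eV

0.0304


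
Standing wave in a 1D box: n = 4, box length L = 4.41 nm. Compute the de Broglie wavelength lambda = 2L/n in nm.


lambda = 2L / n
= 2 * 4.41 / 4
= 8.82 / 4
= 2.205 nm

2.205


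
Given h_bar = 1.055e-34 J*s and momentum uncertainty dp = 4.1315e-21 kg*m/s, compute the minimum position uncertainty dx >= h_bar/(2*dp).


dx = h_bar / (2 * dp)
= 1.055e-34 / (2 * 4.1315e-21)
= 1.055e-34 / 8.2630e-21
= 1.2768e-14 m

1.2768e-14


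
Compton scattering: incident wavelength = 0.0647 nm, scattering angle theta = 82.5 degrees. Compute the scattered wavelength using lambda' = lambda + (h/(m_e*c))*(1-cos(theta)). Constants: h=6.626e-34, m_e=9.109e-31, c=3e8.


Compton wavelength: h/(m_e*c) = 2.4247e-12 m
d_lambda = 2.4247e-12 * (1 - cos(82.5 deg))
= 2.4247e-12 * 0.869474
= 2.1082e-12 m = 0.002108 nm
lambda' = 0.0647 + 0.002108
= 0.066808 nm

0.066808


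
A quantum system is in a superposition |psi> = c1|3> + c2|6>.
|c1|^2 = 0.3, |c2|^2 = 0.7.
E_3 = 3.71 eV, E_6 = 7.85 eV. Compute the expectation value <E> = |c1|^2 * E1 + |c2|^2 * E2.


<E> = |c1|^2 * E1 + |c2|^2 * E2
= 0.3 * 3.71 + 0.7 * 7.85
= 1.113 + 5.495
= 6.608 eV

6.608


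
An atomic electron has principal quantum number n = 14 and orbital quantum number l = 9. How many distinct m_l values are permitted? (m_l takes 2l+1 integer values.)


m_l ranges from -l to +l in integer steps
So m_l goes from -9 to +9
Count = 2l + 1 = 2*9 + 1
= 19

19


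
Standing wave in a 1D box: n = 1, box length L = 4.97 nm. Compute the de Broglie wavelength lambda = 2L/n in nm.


lambda = 2L / n
= 2 * 4.97 / 1
= 9.94 / 1
= 9.94 nm

9.94


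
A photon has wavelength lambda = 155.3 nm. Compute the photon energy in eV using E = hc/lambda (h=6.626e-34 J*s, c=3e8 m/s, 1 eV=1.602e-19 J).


E = hc / lambda
= (6.626e-34)(3e8) / (155.3e-9)
= 1.9878e-25 / 1.5530e-07
= 1.2800e-18 J
Converting to eV: 1.2800e-18 / 1.602e-19
= 7.9899 eV

7.9899


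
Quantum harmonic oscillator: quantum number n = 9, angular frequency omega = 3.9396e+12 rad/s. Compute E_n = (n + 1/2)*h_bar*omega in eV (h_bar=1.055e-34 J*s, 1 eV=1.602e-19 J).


E = (n + 1/2) * h_bar * omega
= (9 + 0.5) * 1.055e-34 * 3.9396e+12
= 9.5 * 4.1563e-22
= 3.9485e-21 J
= 0.0246 eV

0.0246


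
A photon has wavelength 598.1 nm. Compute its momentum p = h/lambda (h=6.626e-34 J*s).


p = h / lambda
= 6.626e-34 / (598.1e-9)
= 6.626e-34 / 5.9810e-07
= 1.1078e-27 kg*m/s

1.1078e-27


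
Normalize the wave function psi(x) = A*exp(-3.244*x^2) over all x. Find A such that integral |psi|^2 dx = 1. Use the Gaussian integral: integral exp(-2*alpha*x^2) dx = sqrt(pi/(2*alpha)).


integral |psi|^2 dx = A^2 * sqrt(pi/(2*alpha)) = 1
A^2 = sqrt(2*alpha/pi)
= sqrt(2 * 3.244 / pi)
= 1.437078
A = sqrt(1.437078)
= 1.1988

1.1988


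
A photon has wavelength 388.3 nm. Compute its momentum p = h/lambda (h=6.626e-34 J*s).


p = h / lambda
= 6.626e-34 / (388.3e-9)
= 6.626e-34 / 3.8830e-07
= 1.7064e-27 kg*m/s

1.7064e-27


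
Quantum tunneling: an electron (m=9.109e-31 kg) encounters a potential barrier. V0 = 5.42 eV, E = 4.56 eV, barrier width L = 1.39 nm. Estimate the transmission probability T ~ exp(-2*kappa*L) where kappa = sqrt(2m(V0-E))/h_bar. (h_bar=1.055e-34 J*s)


V0 - E = 0.86 eV = 1.3777e-19 J
kappa = sqrt(2 * m * (V0-E)) / h_bar
= sqrt(2 * 9.109e-31 * 1.3777e-19) / 1.055e-34
= 4.7487e+09 /m
2*kappa*L = 2 * 4.7487e+09 * 1.39e-9
= 13.2015
T = exp(-13.2015) = 1.847834e-06

1.847834e-06


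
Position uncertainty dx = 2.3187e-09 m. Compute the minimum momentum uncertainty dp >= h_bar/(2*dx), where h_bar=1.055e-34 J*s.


dp = h_bar / (2 * dx)
= 1.055e-34 / (2 * 2.3187e-09)
= 1.055e-34 / 4.6374e-09
= 2.2750e-26 kg*m/s

2.2750e-26


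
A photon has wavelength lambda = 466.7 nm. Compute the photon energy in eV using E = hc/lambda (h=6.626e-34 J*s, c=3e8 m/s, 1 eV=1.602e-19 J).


E = hc / lambda
= (6.626e-34)(3e8) / (466.7e-9)
= 1.9878e-25 / 4.6670e-07
= 4.2593e-19 J
Converting to eV: 4.2593e-19 / 1.602e-19
= 2.6587 eV

2.6587


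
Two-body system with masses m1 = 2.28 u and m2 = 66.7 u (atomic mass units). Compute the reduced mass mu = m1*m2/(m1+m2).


mu = m1 * m2 / (m1 + m2)
= 2.28 * 66.7 / (2.28 + 66.7)
= 152.076 / 68.98
= 2.2046 u

2.2046


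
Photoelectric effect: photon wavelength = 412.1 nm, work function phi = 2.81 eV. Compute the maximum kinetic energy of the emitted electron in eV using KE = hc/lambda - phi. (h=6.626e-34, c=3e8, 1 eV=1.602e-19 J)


E_photon = hc / lambda
= (6.626e-34)(3e8) / (412.1e-9)
= 4.8236e-19 J
= 3.011 eV
KE = E_photon - phi
= 3.011 - 2.81
= 0.201 eV

0.201


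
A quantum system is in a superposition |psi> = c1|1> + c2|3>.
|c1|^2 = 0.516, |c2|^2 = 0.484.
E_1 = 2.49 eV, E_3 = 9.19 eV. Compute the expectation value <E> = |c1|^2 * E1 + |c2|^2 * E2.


<E> = |c1|^2 * E1 + |c2|^2 * E2
= 0.516 * 2.49 + 0.484 * 9.19
= 1.2848 + 4.448
= 5.7328 eV

5.7328


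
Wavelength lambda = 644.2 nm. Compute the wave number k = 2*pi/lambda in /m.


k = 2 * pi / lambda
= 6.2832 / (644.2e-9)
= 6.2832 / 6.4420e-07
= 9.7535e+06 /m

9.7535e+06


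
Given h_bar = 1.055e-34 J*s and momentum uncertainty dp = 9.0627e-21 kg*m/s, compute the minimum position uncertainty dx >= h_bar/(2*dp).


dx = h_bar / (2 * dp)
= 1.055e-34 / (2 * 9.0627e-21)
= 1.055e-34 / 1.8125e-20
= 5.8206e-15 m

5.8206e-15


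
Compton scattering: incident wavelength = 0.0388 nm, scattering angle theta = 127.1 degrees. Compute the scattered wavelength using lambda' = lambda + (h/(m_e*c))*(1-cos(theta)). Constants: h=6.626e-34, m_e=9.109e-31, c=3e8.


Compton wavelength: h/(m_e*c) = 2.4247e-12 m
d_lambda = 2.4247e-12 * (1 - cos(127.1 deg))
= 2.4247e-12 * 1.603208
= 3.8873e-12 m = 0.003887 nm
lambda' = 0.0388 + 0.003887
= 0.042687 nm

0.042687


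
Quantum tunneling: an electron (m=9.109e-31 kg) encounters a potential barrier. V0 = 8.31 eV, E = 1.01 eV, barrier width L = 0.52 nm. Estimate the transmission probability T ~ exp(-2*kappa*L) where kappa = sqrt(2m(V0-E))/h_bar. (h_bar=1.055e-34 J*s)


V0 - E = 7.3 eV = 1.1695e-18 J
kappa = sqrt(2 * m * (V0-E)) / h_bar
= sqrt(2 * 9.109e-31 * 1.1695e-18) / 1.055e-34
= 1.3835e+10 /m
2*kappa*L = 2 * 1.3835e+10 * 0.52e-9
= 14.3888
T = exp(-14.3888) = 5.636806e-07

5.636806e-07


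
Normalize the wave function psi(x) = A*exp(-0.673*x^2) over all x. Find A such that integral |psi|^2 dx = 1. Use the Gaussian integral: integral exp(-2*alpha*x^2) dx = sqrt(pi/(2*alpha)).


integral |psi|^2 dx = A^2 * sqrt(pi/(2*alpha)) = 1
A^2 = sqrt(2*alpha/pi)
= sqrt(2 * 0.673 / pi)
= 0.654557
A = sqrt(0.654557)
= 0.809

0.809


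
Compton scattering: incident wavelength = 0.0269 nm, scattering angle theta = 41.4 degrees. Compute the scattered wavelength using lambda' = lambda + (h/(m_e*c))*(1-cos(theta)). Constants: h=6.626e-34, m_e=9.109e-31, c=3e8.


Compton wavelength: h/(m_e*c) = 2.4247e-12 m
d_lambda = 2.4247e-12 * (1 - cos(41.4 deg))
= 2.4247e-12 * 0.249889
= 6.0591e-13 m = 0.000606 nm
lambda' = 0.0269 + 0.000606
= 0.027506 nm

0.027506


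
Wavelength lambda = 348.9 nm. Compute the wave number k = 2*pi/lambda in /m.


k = 2 * pi / lambda
= 6.2832 / (348.9e-9)
= 6.2832 / 3.4890e-07
= 1.8009e+07 /m

1.8009e+07


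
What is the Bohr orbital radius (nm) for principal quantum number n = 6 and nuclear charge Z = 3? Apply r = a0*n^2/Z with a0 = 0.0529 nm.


r = a0 * n^2 / Z
= 0.0529 * 6^2 / 3
= 0.0529 * 36 / 3
= 0.6348 nm

0.6348


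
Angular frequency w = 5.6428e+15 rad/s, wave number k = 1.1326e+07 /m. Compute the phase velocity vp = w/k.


vp = w / k
= 5.6428e+15 / 1.1326e+07
= 4.9822e+08 m/s

4.9822e+08


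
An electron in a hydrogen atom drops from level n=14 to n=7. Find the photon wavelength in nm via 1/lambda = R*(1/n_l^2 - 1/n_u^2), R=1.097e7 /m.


1/lambda = R * (1/n_l^2 - 1/n_u^2)
= 1.097e7 * (1/7^2 - 1/14^2)
= 1.097e7 * (0.020408 - 0.005102)
= 1.097e7 * 0.015306
= 1.6791e+05 /m
lambda = 1 / 1.6791e+05 = 5955.6366 nm

5955.6366


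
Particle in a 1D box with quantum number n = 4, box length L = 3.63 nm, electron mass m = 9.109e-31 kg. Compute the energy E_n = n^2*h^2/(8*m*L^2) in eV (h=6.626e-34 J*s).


E = n^2 * h^2 / (8 * m * L^2)
= 4^2 * (6.626e-34)^2 / (8 * 9.109e-31 * (3.63e-9)^2)
= 16 * 4.3904e-67 / (8 * 9.109e-31 * 1.3177e-17)
= 7.3156e-20 J
= 0.4567 eV

0.4567


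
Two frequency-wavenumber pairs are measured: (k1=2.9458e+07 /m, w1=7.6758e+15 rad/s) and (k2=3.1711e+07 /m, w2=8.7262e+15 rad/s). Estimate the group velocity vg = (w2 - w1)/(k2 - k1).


vg = (w2 - w1) / (k2 - k1)
= (8.7262e+15 - 7.6758e+15) / (3.1711e+07 - 2.9458e+07)
= 1.0504e+15 / 2.2530e+06
= 4.6622e+08 m/s

4.6622e+08


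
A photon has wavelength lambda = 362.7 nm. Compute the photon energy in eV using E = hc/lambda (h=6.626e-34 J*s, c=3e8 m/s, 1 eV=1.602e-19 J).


E = hc / lambda
= (6.626e-34)(3e8) / (362.7e-9)
= 1.9878e-25 / 3.6270e-07
= 5.4806e-19 J
Converting to eV: 5.4806e-19 / 1.602e-19
= 3.4211 eV

3.4211


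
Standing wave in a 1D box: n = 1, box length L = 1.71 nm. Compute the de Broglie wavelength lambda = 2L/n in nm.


lambda = 2L / n
= 2 * 1.71 / 1
= 3.42 / 1
= 3.42 nm

3.42


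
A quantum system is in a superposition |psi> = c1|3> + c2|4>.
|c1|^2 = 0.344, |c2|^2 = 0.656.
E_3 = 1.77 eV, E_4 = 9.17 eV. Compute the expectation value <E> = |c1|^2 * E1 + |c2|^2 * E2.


<E> = |c1|^2 * E1 + |c2|^2 * E2
= 0.344 * 1.77 + 0.656 * 9.17
= 0.6089 + 6.0155
= 6.6244 eV

6.6244


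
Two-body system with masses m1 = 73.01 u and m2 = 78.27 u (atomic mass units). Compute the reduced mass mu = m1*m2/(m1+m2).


mu = m1 * m2 / (m1 + m2)
= 73.01 * 78.27 / (73.01 + 78.27)
= 5714.4927 / 151.28
= 37.7743 u

37.7743


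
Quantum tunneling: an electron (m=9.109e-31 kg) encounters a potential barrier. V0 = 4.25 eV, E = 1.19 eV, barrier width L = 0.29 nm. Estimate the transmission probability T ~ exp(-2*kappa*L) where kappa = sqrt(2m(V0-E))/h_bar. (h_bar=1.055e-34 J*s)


V0 - E = 3.06 eV = 4.9021e-19 J
kappa = sqrt(2 * m * (V0-E)) / h_bar
= sqrt(2 * 9.109e-31 * 4.9021e-19) / 1.055e-34
= 8.9576e+09 /m
2*kappa*L = 2 * 8.9576e+09 * 0.29e-9
= 5.1954
T = exp(-5.1954) = 5.542075e-03

5.542075e-03


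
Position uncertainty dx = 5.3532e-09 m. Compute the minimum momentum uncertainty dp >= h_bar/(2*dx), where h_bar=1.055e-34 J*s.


dp = h_bar / (2 * dx)
= 1.055e-34 / (2 * 5.3532e-09)
= 1.055e-34 / 1.0706e-08
= 9.8539e-27 kg*m/s

9.8539e-27


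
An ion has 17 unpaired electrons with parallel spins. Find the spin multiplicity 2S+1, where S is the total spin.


Total spin S = N * (1/2) = 17 * 0.5 = 8.5
Spin multiplicity = 2S + 1
= 2 * 8.5 + 1
= 18

18


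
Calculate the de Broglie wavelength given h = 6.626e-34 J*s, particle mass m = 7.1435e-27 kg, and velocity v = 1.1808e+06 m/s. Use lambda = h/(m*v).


lambda = h / (m * v)
= 6.626e-34 / (7.1435e-27 * 1.1808e+06)
= 6.626e-34 / 8.4350e-21
= 7.8553e-14 m

7.8553e-14


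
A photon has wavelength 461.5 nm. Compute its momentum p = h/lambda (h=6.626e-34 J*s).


p = h / lambda
= 6.626e-34 / (461.5e-9)
= 6.626e-34 / 4.6150e-07
= 1.4358e-27 kg*m/s

1.4358e-27


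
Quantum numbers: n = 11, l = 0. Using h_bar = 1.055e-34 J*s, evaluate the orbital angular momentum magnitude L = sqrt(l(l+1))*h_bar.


L = sqrt(l*(l+1)) * h_bar
= sqrt(0 * 1) * 1.055e-34
= sqrt(0) * 1.055e-34
= 0.0 * 1.055e-34
= 0.0000e+00 J*s

0.0000e+00


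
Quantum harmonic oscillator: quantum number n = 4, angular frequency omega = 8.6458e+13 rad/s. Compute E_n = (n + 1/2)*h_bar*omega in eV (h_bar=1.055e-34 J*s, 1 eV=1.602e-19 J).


E = (n + 1/2) * h_bar * omega
= (4 + 0.5) * 1.055e-34 * 8.6458e+13
= 4.5 * 9.1213e-21
= 4.1046e-20 J
= 0.2562 eV

0.2562


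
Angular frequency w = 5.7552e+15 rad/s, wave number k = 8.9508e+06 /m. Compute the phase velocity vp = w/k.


vp = w / k
= 5.7552e+15 / 8.9508e+06
= 6.4298e+08 m/s

6.4298e+08


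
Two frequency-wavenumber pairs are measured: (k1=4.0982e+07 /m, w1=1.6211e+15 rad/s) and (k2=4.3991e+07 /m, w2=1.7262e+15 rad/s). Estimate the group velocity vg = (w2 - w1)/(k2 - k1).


vg = (w2 - w1) / (k2 - k1)
= (1.7262e+15 - 1.6211e+15) / (4.3991e+07 - 4.0982e+07)
= 1.0510e+14 / 3.0090e+06
= 3.4929e+07 m/s

3.4929e+07


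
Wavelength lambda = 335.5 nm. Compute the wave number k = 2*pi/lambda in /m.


k = 2 * pi / lambda
= 6.2832 / (335.5e-9)
= 6.2832 / 3.3550e-07
= 1.8728e+07 /m

1.8728e+07


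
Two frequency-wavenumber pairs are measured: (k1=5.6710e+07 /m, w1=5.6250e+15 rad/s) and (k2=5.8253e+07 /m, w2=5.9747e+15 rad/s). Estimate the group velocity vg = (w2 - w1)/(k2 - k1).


vg = (w2 - w1) / (k2 - k1)
= (5.9747e+15 - 5.6250e+15) / (5.8253e+07 - 5.6710e+07)
= 3.4970e+14 / 1.5430e+06
= 2.2664e+08 m/s

2.2664e+08


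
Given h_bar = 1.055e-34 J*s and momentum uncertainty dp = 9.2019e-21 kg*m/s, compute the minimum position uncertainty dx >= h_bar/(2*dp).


dx = h_bar / (2 * dp)
= 1.055e-34 / (2 * 9.2019e-21)
= 1.055e-34 / 1.8404e-20
= 5.7325e-15 m

5.7325e-15


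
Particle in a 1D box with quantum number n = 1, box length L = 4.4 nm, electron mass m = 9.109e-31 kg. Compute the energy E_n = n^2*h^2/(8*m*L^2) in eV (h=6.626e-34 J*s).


E = n^2 * h^2 / (8 * m * L^2)
= 1^2 * (6.626e-34)^2 / (8 * 9.109e-31 * (4.4e-9)^2)
= 1 * 4.3904e-67 / (8 * 9.109e-31 * 1.9360e-17)
= 3.1120e-21 J
= 0.0194 eV

0.0194


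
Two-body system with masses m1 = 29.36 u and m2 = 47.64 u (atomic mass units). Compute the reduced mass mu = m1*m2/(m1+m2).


mu = m1 * m2 / (m1 + m2)
= 29.36 * 47.64 / (29.36 + 47.64)
= 1398.7104 / 77.0
= 18.1651 u

18.1651


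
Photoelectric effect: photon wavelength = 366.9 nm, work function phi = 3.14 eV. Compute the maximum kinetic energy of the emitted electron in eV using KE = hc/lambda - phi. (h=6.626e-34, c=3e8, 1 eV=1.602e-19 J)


E_photon = hc / lambda
= (6.626e-34)(3e8) / (366.9e-9)
= 5.4178e-19 J
= 3.3819 eV
KE = E_photon - phi
= 3.3819 - 3.14
= 0.2419 eV

0.2419


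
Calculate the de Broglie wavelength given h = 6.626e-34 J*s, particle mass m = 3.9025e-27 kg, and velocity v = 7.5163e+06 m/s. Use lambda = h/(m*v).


lambda = h / (m * v)
= 6.626e-34 / (3.9025e-27 * 7.5163e+06)
= 6.626e-34 / 2.9332e-20
= 2.2589e-14 m

2.2589e-14


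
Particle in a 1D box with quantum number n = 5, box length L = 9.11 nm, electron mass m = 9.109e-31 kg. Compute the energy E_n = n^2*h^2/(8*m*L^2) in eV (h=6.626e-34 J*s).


E = n^2 * h^2 / (8 * m * L^2)
= 5^2 * (6.626e-34)^2 / (8 * 9.109e-31 * (9.11e-9)^2)
= 25 * 4.3904e-67 / (8 * 9.109e-31 * 8.2992e-17)
= 1.8149e-20 J
= 0.1133 eV

0.1133


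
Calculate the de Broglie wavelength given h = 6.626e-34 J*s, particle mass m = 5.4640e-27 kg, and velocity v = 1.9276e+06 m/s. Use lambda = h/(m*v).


lambda = h / (m * v)
= 6.626e-34 / (5.4640e-27 * 1.9276e+06)
= 6.626e-34 / 1.0532e-20
= 6.2911e-14 m

6.2911e-14


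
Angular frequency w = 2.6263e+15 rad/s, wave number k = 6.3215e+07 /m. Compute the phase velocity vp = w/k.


vp = w / k
= 2.6263e+15 / 6.3215e+07
= 4.1546e+07 m/s

4.1546e+07


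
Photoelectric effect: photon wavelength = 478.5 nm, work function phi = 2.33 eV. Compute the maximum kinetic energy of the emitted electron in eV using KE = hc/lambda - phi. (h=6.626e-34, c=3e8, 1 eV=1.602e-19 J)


E_photon = hc / lambda
= (6.626e-34)(3e8) / (478.5e-9)
= 4.1542e-19 J
= 2.5932 eV
KE = E_photon - phi
= 2.5932 - 2.33
= 0.2632 eV

0.2632


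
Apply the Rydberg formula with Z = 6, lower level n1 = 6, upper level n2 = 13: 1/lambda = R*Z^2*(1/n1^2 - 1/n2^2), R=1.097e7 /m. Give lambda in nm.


1/lambda = R * Z^2 * (1/n1^2 - 1/n2^2)
= 1.097e7 * 6^2 * (1/6^2 - 1/13^2)
= 1.097e7 * 36 * (0.027778 - 0.005917)
= 8.6332e+06 /m
lambda = 1 / 8.6332e+06
= 115.832 nm

115.832


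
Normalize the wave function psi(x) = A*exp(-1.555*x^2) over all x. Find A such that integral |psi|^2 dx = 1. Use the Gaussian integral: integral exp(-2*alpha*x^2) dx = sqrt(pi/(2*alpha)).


integral |psi|^2 dx = A^2 * sqrt(pi/(2*alpha)) = 1
A^2 = sqrt(2*alpha/pi)
= sqrt(2 * 1.555 / pi)
= 0.994959
A = sqrt(0.994959)
= 0.9975

0.9975


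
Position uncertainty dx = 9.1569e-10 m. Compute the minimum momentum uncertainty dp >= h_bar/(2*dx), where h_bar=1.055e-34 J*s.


dp = h_bar / (2 * dx)
= 1.055e-34 / (2 * 9.1569e-10)
= 1.055e-34 / 1.8314e-09
= 5.7607e-26 kg*m/s

5.7607e-26


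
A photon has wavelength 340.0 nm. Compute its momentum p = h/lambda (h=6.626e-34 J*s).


p = h / lambda
= 6.626e-34 / (340.0e-9)
= 6.626e-34 / 3.4000e-07
= 1.9488e-27 kg*m/s

1.9488e-27


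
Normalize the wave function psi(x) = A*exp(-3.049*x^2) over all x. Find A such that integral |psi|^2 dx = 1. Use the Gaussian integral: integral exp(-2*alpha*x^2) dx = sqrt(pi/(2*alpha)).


integral |psi|^2 dx = A^2 * sqrt(pi/(2*alpha)) = 1
A^2 = sqrt(2*alpha/pi)
= sqrt(2 * 3.049 / pi)
= 1.393217
A = sqrt(1.393217)
= 1.1803

1.1803


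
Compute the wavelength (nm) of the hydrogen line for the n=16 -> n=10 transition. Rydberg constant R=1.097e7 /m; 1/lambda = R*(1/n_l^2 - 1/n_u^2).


1/lambda = R * (1/n_l^2 - 1/n_u^2)
= 1.097e7 * (1/10^2 - 1/16^2)
= 1.097e7 * (0.01 - 0.003906)
= 1.097e7 * 0.006094
= 6.6848e+04 /m
lambda = 1 / 6.6848e+04 = 14959.2128 nm

14959.2128


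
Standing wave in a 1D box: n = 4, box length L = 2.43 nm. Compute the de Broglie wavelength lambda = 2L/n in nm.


lambda = 2L / n
= 2 * 2.43 / 4
= 4.86 / 4
= 1.215 nm

1.215


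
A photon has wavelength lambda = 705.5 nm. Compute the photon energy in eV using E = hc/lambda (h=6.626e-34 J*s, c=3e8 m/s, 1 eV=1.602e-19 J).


E = hc / lambda
= (6.626e-34)(3e8) / (705.5e-9)
= 1.9878e-25 / 7.0550e-07
= 2.8176e-19 J
Converting to eV: 2.8176e-19 / 1.602e-19
= 1.7588 eV

1.7588


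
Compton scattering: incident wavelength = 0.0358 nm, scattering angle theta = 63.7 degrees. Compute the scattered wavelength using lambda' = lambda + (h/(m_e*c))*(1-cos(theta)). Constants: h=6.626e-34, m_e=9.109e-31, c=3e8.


Compton wavelength: h/(m_e*c) = 2.4247e-12 m
d_lambda = 2.4247e-12 * (1 - cos(63.7 deg))
= 2.4247e-12 * 0.556929
= 1.3504e-12 m = 0.00135 nm
lambda' = 0.0358 + 0.00135
= 0.03715 nm

0.03715


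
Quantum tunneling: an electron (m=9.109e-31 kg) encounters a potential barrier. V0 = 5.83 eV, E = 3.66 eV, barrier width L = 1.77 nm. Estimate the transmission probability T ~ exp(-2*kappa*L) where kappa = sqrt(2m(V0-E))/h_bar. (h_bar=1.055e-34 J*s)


V0 - E = 2.17 eV = 3.4763e-19 J
kappa = sqrt(2 * m * (V0-E)) / h_bar
= sqrt(2 * 9.109e-31 * 3.4763e-19) / 1.055e-34
= 7.5433e+09 /m
2*kappa*L = 2 * 7.5433e+09 * 1.77e-9
= 26.7031
T = exp(-26.7031) = 2.529154e-12

2.529154e-12


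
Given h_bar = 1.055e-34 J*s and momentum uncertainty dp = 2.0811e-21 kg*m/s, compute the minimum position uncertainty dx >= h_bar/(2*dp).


dx = h_bar / (2 * dp)
= 1.055e-34 / (2 * 2.0811e-21)
= 1.055e-34 / 4.1622e-21
= 2.5347e-14 m

2.5347e-14


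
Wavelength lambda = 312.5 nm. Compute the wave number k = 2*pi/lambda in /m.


k = 2 * pi / lambda
= 6.2832 / (312.5e-9)
= 6.2832 / 3.1250e-07
= 2.0106e+07 /m

2.0106e+07


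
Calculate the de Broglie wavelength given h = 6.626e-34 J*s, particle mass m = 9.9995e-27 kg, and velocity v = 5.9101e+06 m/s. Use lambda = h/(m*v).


lambda = h / (m * v)
= 6.626e-34 / (9.9995e-27 * 5.9101e+06)
= 6.626e-34 / 5.9098e-20
= 1.1212e-14 m

1.1212e-14


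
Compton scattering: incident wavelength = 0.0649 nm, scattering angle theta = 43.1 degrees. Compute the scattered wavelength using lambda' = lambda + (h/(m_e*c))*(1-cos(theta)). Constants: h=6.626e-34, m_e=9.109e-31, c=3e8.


Compton wavelength: h/(m_e*c) = 2.4247e-12 m
d_lambda = 2.4247e-12 * (1 - cos(43.1 deg))
= 2.4247e-12 * 0.269838
= 6.5428e-13 m = 0.000654 nm
lambda' = 0.0649 + 0.000654
= 0.065554 nm

0.065554


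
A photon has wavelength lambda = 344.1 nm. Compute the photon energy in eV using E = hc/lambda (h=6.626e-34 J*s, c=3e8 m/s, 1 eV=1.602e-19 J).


E = hc / lambda
= (6.626e-34)(3e8) / (344.1e-9)
= 1.9878e-25 / 3.4410e-07
= 5.7768e-19 J
Converting to eV: 5.7768e-19 / 1.602e-19
= 3.606 eV

3.606


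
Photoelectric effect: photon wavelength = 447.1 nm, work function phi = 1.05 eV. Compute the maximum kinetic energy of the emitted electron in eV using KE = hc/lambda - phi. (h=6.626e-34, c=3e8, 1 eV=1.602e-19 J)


E_photon = hc / lambda
= (6.626e-34)(3e8) / (447.1e-9)
= 4.4460e-19 J
= 2.7753 eV
KE = E_photon - phi
= 2.7753 - 1.05
= 1.7253 eV

1.7253


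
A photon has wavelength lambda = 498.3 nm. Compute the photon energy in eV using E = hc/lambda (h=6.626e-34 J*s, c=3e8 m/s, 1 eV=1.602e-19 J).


E = hc / lambda
= (6.626e-34)(3e8) / (498.3e-9)
= 1.9878e-25 / 4.9830e-07
= 3.9892e-19 J
Converting to eV: 3.9892e-19 / 1.602e-19
= 2.4901 eV

2.4901


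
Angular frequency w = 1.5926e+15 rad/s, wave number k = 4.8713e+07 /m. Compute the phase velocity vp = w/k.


vp = w / k
= 1.5926e+15 / 4.8713e+07
= 3.2694e+07 m/s

3.2694e+07


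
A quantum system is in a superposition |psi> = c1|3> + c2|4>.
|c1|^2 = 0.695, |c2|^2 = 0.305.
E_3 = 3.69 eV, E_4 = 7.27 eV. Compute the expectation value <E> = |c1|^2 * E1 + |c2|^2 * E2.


<E> = |c1|^2 * E1 + |c2|^2 * E2
= 0.695 * 3.69 + 0.305 * 7.27
= 2.5645 + 2.2173
= 4.7819 eV

4.7819


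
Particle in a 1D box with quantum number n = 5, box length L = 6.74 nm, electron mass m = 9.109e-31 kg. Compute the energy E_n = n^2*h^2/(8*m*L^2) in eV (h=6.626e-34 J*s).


E = n^2 * h^2 / (8 * m * L^2)
= 5^2 * (6.626e-34)^2 / (8 * 9.109e-31 * (6.74e-9)^2)
= 25 * 4.3904e-67 / (8 * 9.109e-31 * 4.5428e-17)
= 3.3156e-20 J
= 0.207 eV

0.207


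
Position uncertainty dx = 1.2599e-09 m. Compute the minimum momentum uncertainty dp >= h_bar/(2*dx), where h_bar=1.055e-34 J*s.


dp = h_bar / (2 * dx)
= 1.055e-34 / (2 * 1.2599e-09)
= 1.055e-34 / 2.5198e-09
= 4.1868e-26 kg*m/s

4.1868e-26


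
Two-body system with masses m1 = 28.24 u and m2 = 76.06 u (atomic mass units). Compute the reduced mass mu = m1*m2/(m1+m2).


mu = m1 * m2 / (m1 + m2)
= 28.24 * 76.06 / (28.24 + 76.06)
= 2147.9344 / 104.3
= 20.5938 u

20.5938


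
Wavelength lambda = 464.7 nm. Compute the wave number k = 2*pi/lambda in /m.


k = 2 * pi / lambda
= 6.2832 / (464.7e-9)
= 6.2832 / 4.6470e-07
= 1.3521e+07 /m

1.3521e+07


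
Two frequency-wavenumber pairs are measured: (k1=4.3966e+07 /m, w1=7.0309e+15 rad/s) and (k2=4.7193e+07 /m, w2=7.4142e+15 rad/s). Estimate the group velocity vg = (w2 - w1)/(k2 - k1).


vg = (w2 - w1) / (k2 - k1)
= (7.4142e+15 - 7.0309e+15) / (4.7193e+07 - 4.3966e+07)
= 3.8330e+14 / 3.2270e+06
= 1.1878e+08 m/s

1.1878e+08


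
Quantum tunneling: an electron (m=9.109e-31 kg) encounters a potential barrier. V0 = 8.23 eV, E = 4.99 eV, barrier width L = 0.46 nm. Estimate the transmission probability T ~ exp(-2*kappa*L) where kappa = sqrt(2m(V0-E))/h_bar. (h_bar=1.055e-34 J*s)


V0 - E = 3.24 eV = 5.1905e-19 J
kappa = sqrt(2 * m * (V0-E)) / h_bar
= sqrt(2 * 9.109e-31 * 5.1905e-19) / 1.055e-34
= 9.2173e+09 /m
2*kappa*L = 2 * 9.2173e+09 * 0.46e-9
= 8.4799
T = exp(-8.4799) = 2.076045e-04

2.076045e-04


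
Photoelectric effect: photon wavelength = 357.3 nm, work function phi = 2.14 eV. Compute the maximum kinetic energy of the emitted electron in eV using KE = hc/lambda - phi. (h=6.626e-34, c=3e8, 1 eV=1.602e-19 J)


E_photon = hc / lambda
= (6.626e-34)(3e8) / (357.3e-9)
= 5.5634e-19 J
= 3.4728 eV
KE = E_photon - phi
= 3.4728 - 2.14
= 1.3328 eV

1.3328


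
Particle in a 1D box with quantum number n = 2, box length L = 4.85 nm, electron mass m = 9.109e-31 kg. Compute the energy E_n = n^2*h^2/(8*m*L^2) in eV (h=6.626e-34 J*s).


E = n^2 * h^2 / (8 * m * L^2)
= 2^2 * (6.626e-34)^2 / (8 * 9.109e-31 * (4.85e-9)^2)
= 4 * 4.3904e-67 / (8 * 9.109e-31 * 2.3522e-17)
= 1.0245e-20 J
= 0.064 eV

0.064


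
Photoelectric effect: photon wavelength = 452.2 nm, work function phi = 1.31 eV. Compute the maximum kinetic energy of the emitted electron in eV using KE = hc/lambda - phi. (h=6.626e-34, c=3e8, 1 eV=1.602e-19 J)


E_photon = hc / lambda
= (6.626e-34)(3e8) / (452.2e-9)
= 4.3958e-19 J
= 2.744 eV
KE = E_photon - phi
= 2.744 - 1.31
= 1.434 eV

1.434


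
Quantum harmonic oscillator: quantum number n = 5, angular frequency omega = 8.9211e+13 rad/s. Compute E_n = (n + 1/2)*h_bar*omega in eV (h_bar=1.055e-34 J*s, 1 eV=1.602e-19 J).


E = (n + 1/2) * h_bar * omega
= (5 + 0.5) * 1.055e-34 * 8.9211e+13
= 5.5 * 9.4118e-21
= 5.1765e-20 J
= 0.3231 eV

0.3231


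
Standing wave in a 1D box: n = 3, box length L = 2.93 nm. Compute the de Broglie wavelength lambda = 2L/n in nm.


lambda = 2L / n
= 2 * 2.93 / 3
= 5.86 / 3
= 1.9533 nm

1.9533


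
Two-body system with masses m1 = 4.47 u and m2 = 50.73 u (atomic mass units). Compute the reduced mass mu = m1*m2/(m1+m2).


mu = m1 * m2 / (m1 + m2)
= 4.47 * 50.73 / (4.47 + 50.73)
= 226.7631 / 55.2
= 4.108 u

4.108


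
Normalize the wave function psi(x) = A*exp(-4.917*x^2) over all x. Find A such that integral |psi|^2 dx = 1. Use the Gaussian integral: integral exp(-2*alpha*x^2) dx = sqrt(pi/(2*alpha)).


integral |psi|^2 dx = A^2 * sqrt(pi/(2*alpha)) = 1
A^2 = sqrt(2*alpha/pi)
= sqrt(2 * 4.917 / pi)
= 1.769254
A = sqrt(1.769254)
= 1.3301

1.3301


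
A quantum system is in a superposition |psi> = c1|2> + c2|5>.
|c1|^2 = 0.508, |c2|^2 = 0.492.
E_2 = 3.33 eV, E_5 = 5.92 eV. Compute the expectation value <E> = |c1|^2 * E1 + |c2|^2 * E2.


<E> = |c1|^2 * E1 + |c2|^2 * E2
= 0.508 * 3.33 + 0.492 * 5.92
= 1.6916 + 2.9126
= 4.6043 eV

4.6043


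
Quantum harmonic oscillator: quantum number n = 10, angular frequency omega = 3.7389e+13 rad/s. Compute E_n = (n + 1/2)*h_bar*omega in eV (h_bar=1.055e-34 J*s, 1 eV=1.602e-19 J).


E = (n + 1/2) * h_bar * omega
= (10 + 0.5) * 1.055e-34 * 3.7389e+13
= 10.5 * 3.9445e-21
= 4.1418e-20 J
= 0.2585 eV

0.2585


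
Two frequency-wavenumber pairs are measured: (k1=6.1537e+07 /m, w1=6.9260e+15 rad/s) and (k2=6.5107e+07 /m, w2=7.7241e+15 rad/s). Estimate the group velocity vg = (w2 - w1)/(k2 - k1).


vg = (w2 - w1) / (k2 - k1)
= (7.7241e+15 - 6.9260e+15) / (6.5107e+07 - 6.1537e+07)
= 7.9810e+14 / 3.5700e+06
= 2.2356e+08 m/s

2.2356e+08


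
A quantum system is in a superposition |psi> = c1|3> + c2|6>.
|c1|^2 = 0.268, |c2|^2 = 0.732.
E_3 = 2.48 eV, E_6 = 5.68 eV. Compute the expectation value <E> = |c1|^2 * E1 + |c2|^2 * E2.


<E> = |c1|^2 * E1 + |c2|^2 * E2
= 0.268 * 2.48 + 0.732 * 5.68
= 0.6646 + 4.1578
= 4.8224 eV

4.8224


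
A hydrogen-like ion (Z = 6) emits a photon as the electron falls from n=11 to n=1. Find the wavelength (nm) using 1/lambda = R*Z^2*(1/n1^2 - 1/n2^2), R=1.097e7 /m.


1/lambda = R * Z^2 * (1/n1^2 - 1/n2^2)
= 1.097e7 * 6^2 * (1/1^2 - 1/11^2)
= 1.097e7 * 36 * (1.0 - 0.008264)
= 3.9166e+08 /m
lambda = 1 / 3.9166e+08
= 2.5533 nm

2.5533


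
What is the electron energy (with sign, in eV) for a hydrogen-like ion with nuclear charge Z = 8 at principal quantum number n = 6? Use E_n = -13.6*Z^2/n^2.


E_n = -13.6 * Z^2 / n^2
= -13.6 * 8^2 / 6^2
= -13.6 * 64 / 36
= -24.1778 eV

-24.1778


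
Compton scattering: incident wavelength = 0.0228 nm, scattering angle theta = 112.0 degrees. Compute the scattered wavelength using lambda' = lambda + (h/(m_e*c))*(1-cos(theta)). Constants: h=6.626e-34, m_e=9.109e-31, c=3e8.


Compton wavelength: h/(m_e*c) = 2.4247e-12 m
d_lambda = 2.4247e-12 * (1 - cos(112.0 deg))
= 2.4247e-12 * 1.374607
= 3.3330e-12 m = 0.003333 nm
lambda' = 0.0228 + 0.003333
= 0.026133 nm

0.026133


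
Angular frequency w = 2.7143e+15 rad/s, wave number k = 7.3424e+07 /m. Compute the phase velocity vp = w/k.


vp = w / k
= 2.7143e+15 / 7.3424e+07
= 3.6967e+07 m/s

3.6967e+07


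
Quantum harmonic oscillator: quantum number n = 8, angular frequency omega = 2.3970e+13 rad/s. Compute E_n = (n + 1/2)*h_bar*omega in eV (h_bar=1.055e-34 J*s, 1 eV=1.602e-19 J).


E = (n + 1/2) * h_bar * omega
= (8 + 0.5) * 1.055e-34 * 2.3970e+13
= 8.5 * 2.5288e-21
= 2.1495e-20 J
= 0.1342 eV

0.1342


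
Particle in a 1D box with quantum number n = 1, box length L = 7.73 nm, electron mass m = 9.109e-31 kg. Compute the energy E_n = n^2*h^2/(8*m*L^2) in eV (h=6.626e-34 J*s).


E = n^2 * h^2 / (8 * m * L^2)
= 1^2 * (6.626e-34)^2 / (8 * 9.109e-31 * (7.73e-9)^2)
= 1 * 4.3904e-67 / (8 * 9.109e-31 * 5.9753e-17)
= 1.0083e-21 J
= 0.0063 eV

0.0063


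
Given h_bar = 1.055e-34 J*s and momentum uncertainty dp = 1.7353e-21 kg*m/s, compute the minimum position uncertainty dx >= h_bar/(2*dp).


dx = h_bar / (2 * dp)
= 1.055e-34 / (2 * 1.7353e-21)
= 1.055e-34 / 3.4706e-21
= 3.0398e-14 m

3.0398e-14
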